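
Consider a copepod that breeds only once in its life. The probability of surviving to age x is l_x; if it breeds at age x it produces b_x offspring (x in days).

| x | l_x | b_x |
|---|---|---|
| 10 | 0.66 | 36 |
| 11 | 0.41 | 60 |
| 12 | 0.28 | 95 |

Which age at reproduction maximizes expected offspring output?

12

Expected offspring if breeding at age x = l_x × b_x:
  age 10: 0.66 × 36 = 23.760
  age 11: 0.41 × 60 = 24.600
  age 12: 0.28 × 95 = 26.600
Maximum at age 12 (26.600).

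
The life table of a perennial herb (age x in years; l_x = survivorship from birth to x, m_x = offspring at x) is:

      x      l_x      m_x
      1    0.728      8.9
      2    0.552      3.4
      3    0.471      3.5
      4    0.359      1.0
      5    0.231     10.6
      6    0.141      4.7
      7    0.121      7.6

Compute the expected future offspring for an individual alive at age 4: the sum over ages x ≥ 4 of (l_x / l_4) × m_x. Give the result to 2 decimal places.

l_4 = 0.359. Conditional survival from age 4 to x is l_x / l_4.
  x=4: (0.359/0.359) × 1.0 = 1.0000
  x=5: (0.231/0.359) × 10.6 = 6.8206
  x=6: (0.141/0.359) × 4.7 = 1.8460
  x=7: (0.121/0.359) × 7.6 = 2.5616
Sum = 1.0000 + 6.8206 + 1.8460 + 2.5616 = 12.2281

12.23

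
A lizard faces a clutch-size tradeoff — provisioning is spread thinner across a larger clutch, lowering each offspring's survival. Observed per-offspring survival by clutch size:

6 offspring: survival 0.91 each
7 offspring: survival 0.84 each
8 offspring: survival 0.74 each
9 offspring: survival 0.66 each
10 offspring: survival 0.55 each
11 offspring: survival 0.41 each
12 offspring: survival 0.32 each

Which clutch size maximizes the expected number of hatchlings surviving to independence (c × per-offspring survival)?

9

Expected hatchlings surviving to independence = c × s(c):
  c=6: 6 × 0.91 = 5.460
  c=7: 7 × 0.84 = 5.880
  c=8: 8 × 0.74 = 5.920
  c=9: 9 × 0.66 = 5.940
  c=10: 10 × 0.55 = 5.500
  c=11: 11 × 0.41 = 4.510
  c=12: 12 × 0.32 = 3.840
Maximum at c = 9 (5.940 hatchlings surviving to independence).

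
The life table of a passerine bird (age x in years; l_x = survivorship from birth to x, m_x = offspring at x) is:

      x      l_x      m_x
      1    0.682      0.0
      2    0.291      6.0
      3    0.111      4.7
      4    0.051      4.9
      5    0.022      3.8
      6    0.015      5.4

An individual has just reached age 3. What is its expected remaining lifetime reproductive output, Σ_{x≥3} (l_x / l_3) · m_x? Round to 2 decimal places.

8.43

l_3 = 0.111. Conditional survival from age 3 to x is l_x / l_3.
  x=3: (0.111/0.111) × 4.7 = 4.7000
  x=4: (0.051/0.111) × 4.9 = 2.2514
  x=5: (0.022/0.111) × 3.8 = 0.7532
  x=6: (0.015/0.111) × 5.4 = 0.7297
Sum = 4.7000 + 2.2514 + 0.7532 + 0.7297 = 8.4342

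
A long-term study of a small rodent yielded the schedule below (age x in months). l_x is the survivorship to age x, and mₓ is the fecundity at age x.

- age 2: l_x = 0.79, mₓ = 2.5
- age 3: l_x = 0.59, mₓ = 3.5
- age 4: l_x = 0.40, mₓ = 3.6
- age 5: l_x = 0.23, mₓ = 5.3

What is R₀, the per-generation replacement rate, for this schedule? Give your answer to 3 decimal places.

6.699

R₀ = Σ l_x mₓ:
  age 2: 0.79 × 2.5 = 1.9750
  age 3: 0.59 × 3.5 = 2.0650
  age 4: 0.40 × 3.6 = 1.4400
  age 5: 0.23 × 5.3 = 1.2190
R₀ = 1.9750 + 2.0650 + 1.4400 + 1.2190 = 6.6990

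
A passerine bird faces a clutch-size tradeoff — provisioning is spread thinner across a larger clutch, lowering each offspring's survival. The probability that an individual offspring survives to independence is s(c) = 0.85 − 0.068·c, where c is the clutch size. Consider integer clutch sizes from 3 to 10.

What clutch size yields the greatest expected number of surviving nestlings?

6

Expected surviving nestlings = c × s(c):
  c=3: 3 × 0.646 = 1.938
  c=4: 4 × 0.578 = 2.312
  c=5: 5 × 0.510 = 2.550
  c=6: 6 × 0.442 = 2.652
  c=7: 7 × 0.374 = 2.618
  c=8: 8 × 0.306 = 2.448
  c=9: 9 × 0.238 = 2.142
  c=10: 10 × 0.170 = 1.700
Maximum at c = 6 (2.652 surviving nestlings).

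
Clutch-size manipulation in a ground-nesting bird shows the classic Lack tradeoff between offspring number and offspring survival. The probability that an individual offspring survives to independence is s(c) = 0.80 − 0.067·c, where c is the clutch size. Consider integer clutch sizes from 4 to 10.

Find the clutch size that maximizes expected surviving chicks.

Expected surviving chicks = c × s(c):
  c=4: 4 × 0.532 = 2.128
  c=5: 5 × 0.465 = 2.325
  c=6: 6 × 0.398 = 2.388
  c=7: 7 × 0.331 = 2.317
  c=8: 8 × 0.264 = 2.112
  c=9: 9 × 0.197 = 1.773
  c=10: 10 × 0.130 = 1.300
Maximum at c = 6 (2.388 surviving chicks).

6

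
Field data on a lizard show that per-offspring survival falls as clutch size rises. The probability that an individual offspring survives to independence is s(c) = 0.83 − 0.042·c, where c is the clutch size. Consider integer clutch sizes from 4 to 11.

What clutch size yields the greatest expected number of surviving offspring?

10

Expected surviving offspring = c × s(c):
  c=4: 4 × 0.662 = 2.648
  c=5: 5 × 0.620 = 3.100
  c=6: 6 × 0.578 = 3.468
  c=7: 7 × 0.536 = 3.752
  c=8: 8 × 0.494 = 3.952
  c=9: 9 × 0.452 = 4.068
  c=10: 10 × 0.410 = 4.100
  c=11: 11 × 0.368 = 4.048
Maximum at c = 10 (4.100 surviving offspring).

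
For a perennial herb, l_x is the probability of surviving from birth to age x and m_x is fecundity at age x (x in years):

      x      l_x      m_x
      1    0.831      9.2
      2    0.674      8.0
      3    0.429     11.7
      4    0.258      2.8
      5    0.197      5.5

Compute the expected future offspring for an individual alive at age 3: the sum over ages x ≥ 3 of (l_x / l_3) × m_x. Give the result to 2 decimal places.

15.91

l_3 = 0.429. Conditional survival from age 3 to x is l_x / l_3.
  x=3: (0.429/0.429) × 11.7 = 11.7000
  x=4: (0.258/0.429) × 2.8 = 1.6839
  x=5: (0.197/0.429) × 5.5 = 2.5256
Sum = 11.7000 + 1.6839 + 2.5256 = 15.9096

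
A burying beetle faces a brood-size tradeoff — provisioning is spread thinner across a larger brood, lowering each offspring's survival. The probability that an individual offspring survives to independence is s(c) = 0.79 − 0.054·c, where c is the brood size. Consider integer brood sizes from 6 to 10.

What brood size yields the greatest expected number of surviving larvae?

7

Expected surviving larvae = c × s(c):
  c=6: 6 × 0.466 = 2.796
  c=7: 7 × 0.412 = 2.884
  c=8: 8 × 0.358 = 2.864
  c=9: 9 × 0.304 = 2.736
  c=10: 10 × 0.250 = 2.500
Maximum at c = 7 (2.884 surviving larvae).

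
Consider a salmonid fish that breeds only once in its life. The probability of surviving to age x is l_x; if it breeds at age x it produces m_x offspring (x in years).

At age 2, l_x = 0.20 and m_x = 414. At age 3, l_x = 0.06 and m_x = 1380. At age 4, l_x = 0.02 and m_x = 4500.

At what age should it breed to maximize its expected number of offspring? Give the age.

4

Expected offspring if breeding at age x = l_x × m_x:
  age 2: 0.20 × 414 = 82.800
  age 3: 0.06 × 1380 = 82.800
  age 4: 0.02 × 4500 = 90.000
Maximum at age 4 (90.000).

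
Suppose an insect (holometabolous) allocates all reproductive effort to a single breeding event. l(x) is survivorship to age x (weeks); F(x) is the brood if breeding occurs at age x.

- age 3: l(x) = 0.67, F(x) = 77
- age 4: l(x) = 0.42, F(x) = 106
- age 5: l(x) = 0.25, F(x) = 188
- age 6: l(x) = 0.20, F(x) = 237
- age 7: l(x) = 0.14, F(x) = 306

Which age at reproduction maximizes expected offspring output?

3

Expected offspring if breeding at age x = l(x) × F(x):
  age 3: 0.67 × 77 = 51.590
  age 4: 0.42 × 106 = 44.520
  age 5: 0.25 × 188 = 47.000
  age 6: 0.20 × 237 = 47.400
  age 7: 0.14 × 306 = 42.840
Maximum at age 3 (51.590).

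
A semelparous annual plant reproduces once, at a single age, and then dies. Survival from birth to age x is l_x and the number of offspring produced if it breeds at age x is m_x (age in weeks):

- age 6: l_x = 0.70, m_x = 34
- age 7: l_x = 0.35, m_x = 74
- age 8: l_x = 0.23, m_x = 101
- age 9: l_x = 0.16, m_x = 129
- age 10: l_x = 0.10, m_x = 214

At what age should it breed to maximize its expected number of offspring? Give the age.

Expected offspring if breeding at age x = l_x × m_x:
  age 6: 0.70 × 34 = 23.800
  age 7: 0.35 × 74 = 25.900
  age 8: 0.23 × 101 = 23.230
  age 9: 0.16 × 129 = 20.640
  age 10: 0.10 × 214 = 21.400
Maximum at age 7 (25.900).

7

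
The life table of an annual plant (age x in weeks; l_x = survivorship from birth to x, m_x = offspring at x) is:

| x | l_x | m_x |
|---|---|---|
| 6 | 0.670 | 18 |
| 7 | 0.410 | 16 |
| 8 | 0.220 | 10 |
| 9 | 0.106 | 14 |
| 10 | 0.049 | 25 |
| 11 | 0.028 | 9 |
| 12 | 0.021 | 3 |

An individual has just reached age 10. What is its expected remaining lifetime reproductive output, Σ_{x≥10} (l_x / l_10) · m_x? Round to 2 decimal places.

l_10 = 0.049. Conditional survival from age 10 to x is l_x / l_10.
  x=10: (0.049/0.049) × 25 = 25.0000
  x=11: (0.028/0.049) × 9 = 5.1429
  x=12: (0.021/0.049) × 3 = 1.2857
Sum = 25.0000 + 5.1429 + 1.2857 = 31.4286

31.43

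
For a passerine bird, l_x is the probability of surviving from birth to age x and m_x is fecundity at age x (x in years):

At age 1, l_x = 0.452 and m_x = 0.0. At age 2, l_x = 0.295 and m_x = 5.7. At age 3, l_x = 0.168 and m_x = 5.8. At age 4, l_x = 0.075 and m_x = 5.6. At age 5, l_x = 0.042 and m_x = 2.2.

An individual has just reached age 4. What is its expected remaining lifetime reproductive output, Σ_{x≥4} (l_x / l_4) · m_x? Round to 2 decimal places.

l_4 = 0.075. Conditional survival from age 4 to x is l_x / l_4.
  x=4: (0.075/0.075) × 5.6 = 5.6000
  x=5: (0.042/0.075) × 2.2 = 1.2320
Sum = 5.6000 + 1.2320 = 6.8320

6.83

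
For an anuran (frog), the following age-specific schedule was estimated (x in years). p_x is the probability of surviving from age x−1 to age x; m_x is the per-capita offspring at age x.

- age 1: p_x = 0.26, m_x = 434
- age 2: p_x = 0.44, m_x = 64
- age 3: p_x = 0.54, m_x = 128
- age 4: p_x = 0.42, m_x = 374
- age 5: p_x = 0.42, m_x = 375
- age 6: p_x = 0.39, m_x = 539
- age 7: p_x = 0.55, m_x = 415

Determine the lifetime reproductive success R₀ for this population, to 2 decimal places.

Survivorship from birth: l_x = p_1·p_2·…·p_x.
  l_1 = 0.26000
  l_2 = 0.11440
  l_3 = 0.06178
  l_4 = 0.02595
  l_5 = 0.01090
  l_6 = 0.00425
  l_7 = 0.00234
R₀ = Σ l_x m_x:
  age 1: 0.26000 × 434 = 112.8400
  age 2: 0.11440 × 64 = 7.3216
  age 3: 0.06178 × 128 = 7.9078
  age 4: 0.02595 × 374 = 9.7053
  age 5: 0.01090 × 375 = 4.0875
  age 6: 0.00425 × 539 = 2.2908
  age 7: 0.00234 × 415 = 0.9711
R₀ = 112.8400 + 7.3216 + 7.9078 + 9.7053 + 4.0875 + 2.2908 + 0.9711 = 145.1241

145.12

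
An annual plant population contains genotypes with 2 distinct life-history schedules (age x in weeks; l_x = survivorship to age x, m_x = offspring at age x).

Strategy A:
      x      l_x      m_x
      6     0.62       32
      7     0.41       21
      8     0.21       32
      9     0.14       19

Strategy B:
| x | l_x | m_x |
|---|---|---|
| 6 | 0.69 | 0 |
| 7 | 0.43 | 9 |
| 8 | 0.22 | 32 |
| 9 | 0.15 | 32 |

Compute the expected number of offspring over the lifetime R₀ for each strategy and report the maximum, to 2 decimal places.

Strategy A: R₀ = 0.62×32 + 0.41×21 + 0.21×32 + 0.14×19 = 37.8300
Strategy B: R₀ = 0.69×0 + 0.43×9 + 0.22×32 + 0.15×32 = 15.7100
Highest R₀: strategy A with 37.8300.

37.83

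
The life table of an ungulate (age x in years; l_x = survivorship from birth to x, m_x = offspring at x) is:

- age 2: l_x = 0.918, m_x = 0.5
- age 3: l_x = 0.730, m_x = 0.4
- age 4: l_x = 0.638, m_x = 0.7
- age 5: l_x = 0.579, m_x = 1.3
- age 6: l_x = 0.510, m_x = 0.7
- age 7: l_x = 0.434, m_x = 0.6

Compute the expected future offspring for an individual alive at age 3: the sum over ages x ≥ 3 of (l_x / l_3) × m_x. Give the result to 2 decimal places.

2.89

l_3 = 0.730. Conditional survival from age 3 to x is l_x / l_3.
  x=3: (0.730/0.730) × 0.4 = 0.4000
  x=4: (0.638/0.730) × 0.7 = 0.6118
  x=5: (0.579/0.730) × 1.3 = 1.0311
  x=6: (0.510/0.730) × 0.7 = 0.4890
  x=7: (0.434/0.730) × 0.6 = 0.3567
Sum = 0.4000 + 0.6118 + 1.0311 + 0.4890 + 0.3567 = 2.8886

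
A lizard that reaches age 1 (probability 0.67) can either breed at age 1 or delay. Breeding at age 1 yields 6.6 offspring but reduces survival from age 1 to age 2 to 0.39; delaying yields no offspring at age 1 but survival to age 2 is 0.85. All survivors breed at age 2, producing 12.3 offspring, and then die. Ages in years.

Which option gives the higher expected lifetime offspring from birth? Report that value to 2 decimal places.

7.64

breed at age 1: R₀ = 0.67 × (6.6 + 0.39 × 12.3) = 0.67 × 11.3970 = 7.6360
delay to age 2: R₀ = 0.67 × (0.85 × 12.3) = 0.67 × 10.4550 = 7.0049
Higher: breed at age 1 (7.6360).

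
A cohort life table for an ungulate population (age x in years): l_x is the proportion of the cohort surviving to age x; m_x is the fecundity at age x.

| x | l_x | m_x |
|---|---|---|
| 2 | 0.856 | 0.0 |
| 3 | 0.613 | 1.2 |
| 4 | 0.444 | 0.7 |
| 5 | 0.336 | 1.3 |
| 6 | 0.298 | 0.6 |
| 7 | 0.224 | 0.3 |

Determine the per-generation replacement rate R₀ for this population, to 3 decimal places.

R₀ = Σ l_x m_x:
  age 2: 0.856 × 0.0 = 0.0000
  age 3: 0.613 × 1.2 = 0.7356
  age 4: 0.444 × 0.7 = 0.3108
  age 5: 0.336 × 1.3 = 0.4368
  age 6: 0.298 × 0.6 = 0.1788
  age 7: 0.224 × 0.3 = 0.0672
R₀ = 0.0000 + 0.7356 + 0.3108 + 0.4368 + 0.1788 + 0.0672 = 1.7292

1.729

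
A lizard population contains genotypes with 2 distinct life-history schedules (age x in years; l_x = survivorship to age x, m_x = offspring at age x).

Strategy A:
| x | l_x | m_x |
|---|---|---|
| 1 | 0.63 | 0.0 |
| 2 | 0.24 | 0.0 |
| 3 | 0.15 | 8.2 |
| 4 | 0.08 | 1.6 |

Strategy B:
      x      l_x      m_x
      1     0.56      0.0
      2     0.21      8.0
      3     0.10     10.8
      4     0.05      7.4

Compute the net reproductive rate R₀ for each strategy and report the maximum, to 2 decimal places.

3.13

Strategy A: R₀ = 0.63×0.0 + 0.24×0.0 + 0.15×8.2 + 0.08×1.6 = 1.3580
Strategy B: R₀ = 0.56×0.0 + 0.21×8.0 + 0.10×10.8 + 0.05×7.4 = 3.1300
Highest R₀: strategy B with 3.1300.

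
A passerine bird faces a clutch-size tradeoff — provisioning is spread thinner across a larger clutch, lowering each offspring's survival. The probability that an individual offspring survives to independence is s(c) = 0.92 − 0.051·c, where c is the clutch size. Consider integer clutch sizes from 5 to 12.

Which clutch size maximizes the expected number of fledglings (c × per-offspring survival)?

9

Expected fledglings = c × s(c):
  c=5: 5 × 0.665 = 3.325
  c=6: 6 × 0.614 = 3.684
  c=7: 7 × 0.563 = 3.941
  c=8: 8 × 0.512 = 4.096
  c=9: 9 × 0.461 = 4.149
  c=10: 10 × 0.410 = 4.100
  c=11: 11 × 0.359 = 3.949
  c=12: 12 × 0.308 = 3.696
Maximum at c = 9 (4.149 fledglings).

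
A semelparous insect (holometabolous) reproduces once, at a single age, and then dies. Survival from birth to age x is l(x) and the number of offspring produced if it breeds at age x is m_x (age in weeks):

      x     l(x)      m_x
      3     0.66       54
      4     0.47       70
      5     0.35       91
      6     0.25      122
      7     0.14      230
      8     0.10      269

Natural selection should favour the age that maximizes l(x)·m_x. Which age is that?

Expected offspring if breeding at age x = l(x) × m_x:
  age 3: 0.66 × 54 = 35.640
  age 4: 0.47 × 70 = 32.900
  age 5: 0.35 × 91 = 31.850
  age 6: 0.25 × 122 = 30.500
  age 7: 0.14 × 230 = 32.200
  age 8: 0.10 × 269 = 26.900
Maximum at age 3 (35.640).

3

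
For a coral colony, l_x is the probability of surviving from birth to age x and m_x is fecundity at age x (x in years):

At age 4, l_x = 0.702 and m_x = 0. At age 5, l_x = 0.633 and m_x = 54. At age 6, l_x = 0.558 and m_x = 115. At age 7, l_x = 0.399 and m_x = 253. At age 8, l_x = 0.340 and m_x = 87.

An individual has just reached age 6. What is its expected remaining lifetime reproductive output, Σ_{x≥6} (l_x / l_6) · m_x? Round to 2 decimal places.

l_6 = 0.558. Conditional survival from age 6 to x is l_x / l_6.
  x=6: (0.558/0.558) × 115 = 115.0000
  x=7: (0.399/0.558) × 253 = 180.9086
  x=8: (0.340/0.558) × 87 = 53.0108
Sum = 115.0000 + 180.9086 + 53.0108 = 348.9194

348.92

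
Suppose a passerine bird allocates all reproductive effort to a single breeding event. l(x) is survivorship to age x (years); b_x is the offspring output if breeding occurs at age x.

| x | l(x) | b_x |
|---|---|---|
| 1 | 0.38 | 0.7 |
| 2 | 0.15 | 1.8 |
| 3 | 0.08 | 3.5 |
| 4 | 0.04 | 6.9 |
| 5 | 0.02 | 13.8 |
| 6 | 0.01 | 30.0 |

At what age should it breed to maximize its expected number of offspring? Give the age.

Expected offspring if breeding at age x = l(x) × b_x:
  age 1: 0.38 × 0.7 = 0.266
  age 2: 0.15 × 1.8 = 0.270
  age 3: 0.08 × 3.5 = 0.280
  age 4: 0.04 × 6.9 = 0.276
  age 5: 0.02 × 13.8 = 0.276
  age 6: 0.01 × 30.0 = 0.300
Maximum at age 6 (0.300).

6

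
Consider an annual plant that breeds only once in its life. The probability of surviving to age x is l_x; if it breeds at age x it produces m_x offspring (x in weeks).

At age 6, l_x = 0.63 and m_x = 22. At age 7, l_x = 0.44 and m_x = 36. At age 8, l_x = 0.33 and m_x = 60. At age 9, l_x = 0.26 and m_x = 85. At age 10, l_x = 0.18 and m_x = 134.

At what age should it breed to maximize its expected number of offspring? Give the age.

10

Expected offspring if breeding at age x = l_x × m_x:
  age 6: 0.63 × 22 = 13.860
  age 7: 0.44 × 36 = 15.840
  age 8: 0.33 × 60 = 19.800
  age 9: 0.26 × 85 = 22.100
  age 10: 0.18 × 134 = 24.120
Maximum at age 10 (24.120).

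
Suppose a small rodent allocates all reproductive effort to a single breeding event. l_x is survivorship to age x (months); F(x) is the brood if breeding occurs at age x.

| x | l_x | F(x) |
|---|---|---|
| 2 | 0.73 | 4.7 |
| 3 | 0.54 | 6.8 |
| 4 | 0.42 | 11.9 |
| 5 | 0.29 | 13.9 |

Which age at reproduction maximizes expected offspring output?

4

Expected offspring if breeding at age x = l_x × F(x):
  age 2: 0.73 × 4.7 = 3.431
  age 3: 0.54 × 6.8 = 3.672
  age 4: 0.42 × 11.9 = 4.998
  age 5: 0.29 × 13.9 = 4.031
Maximum at age 4 (4.998).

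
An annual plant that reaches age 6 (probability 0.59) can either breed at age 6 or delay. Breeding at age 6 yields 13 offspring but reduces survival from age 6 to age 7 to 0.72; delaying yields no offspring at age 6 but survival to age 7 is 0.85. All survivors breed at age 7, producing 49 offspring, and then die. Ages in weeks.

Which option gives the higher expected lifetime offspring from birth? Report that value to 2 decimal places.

breed at age 6: R₀ = 0.59 × (13 + 0.72 × 49) = 0.59 × 48.2800 = 28.4852
delay to age 7: R₀ = 0.59 × (0.85 × 49) = 0.59 × 41.6500 = 24.5735
Higher: breed at age 6 (28.4852).

28.49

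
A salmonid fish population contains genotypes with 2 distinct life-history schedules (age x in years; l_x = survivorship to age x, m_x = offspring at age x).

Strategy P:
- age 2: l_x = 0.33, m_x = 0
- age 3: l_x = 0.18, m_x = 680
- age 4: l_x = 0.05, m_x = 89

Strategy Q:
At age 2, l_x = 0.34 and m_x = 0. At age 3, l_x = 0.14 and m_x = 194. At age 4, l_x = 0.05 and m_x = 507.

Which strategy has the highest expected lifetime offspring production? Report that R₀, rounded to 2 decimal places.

Strategy P: R₀ = 0.33×0 + 0.18×680 + 0.05×89 = 126.8500
Strategy Q: R₀ = 0.34×0 + 0.14×194 + 0.05×507 = 52.5100
Highest R₀: strategy P with 126.8500.

126.85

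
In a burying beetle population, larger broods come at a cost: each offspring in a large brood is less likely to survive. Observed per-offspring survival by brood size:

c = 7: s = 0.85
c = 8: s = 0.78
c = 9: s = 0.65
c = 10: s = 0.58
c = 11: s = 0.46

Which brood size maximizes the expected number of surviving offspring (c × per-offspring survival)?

8

Expected surviving offspring = c × s(c):
  c=7: 7 × 0.85 = 5.950
  c=8: 8 × 0.78 = 6.240
  c=9: 9 × 0.65 = 5.850
  c=10: 10 × 0.58 = 5.800
  c=11: 11 × 0.46 = 5.060
Maximum at c = 8 (6.240 surviving offspring).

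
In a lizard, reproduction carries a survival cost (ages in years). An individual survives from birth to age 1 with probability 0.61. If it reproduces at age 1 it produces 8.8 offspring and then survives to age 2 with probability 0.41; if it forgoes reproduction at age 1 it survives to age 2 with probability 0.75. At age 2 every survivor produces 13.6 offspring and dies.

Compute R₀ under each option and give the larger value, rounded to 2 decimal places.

breed at age 1: R₀ = 0.61 × (8.8 + 0.41 × 13.6) = 0.61 × 14.3760 = 8.7694
delay to age 2: R₀ = 0.61 × (0.75 × 13.6) = 0.61 × 10.2000 = 6.2220
Higher: breed at age 1 (8.7694).

8.77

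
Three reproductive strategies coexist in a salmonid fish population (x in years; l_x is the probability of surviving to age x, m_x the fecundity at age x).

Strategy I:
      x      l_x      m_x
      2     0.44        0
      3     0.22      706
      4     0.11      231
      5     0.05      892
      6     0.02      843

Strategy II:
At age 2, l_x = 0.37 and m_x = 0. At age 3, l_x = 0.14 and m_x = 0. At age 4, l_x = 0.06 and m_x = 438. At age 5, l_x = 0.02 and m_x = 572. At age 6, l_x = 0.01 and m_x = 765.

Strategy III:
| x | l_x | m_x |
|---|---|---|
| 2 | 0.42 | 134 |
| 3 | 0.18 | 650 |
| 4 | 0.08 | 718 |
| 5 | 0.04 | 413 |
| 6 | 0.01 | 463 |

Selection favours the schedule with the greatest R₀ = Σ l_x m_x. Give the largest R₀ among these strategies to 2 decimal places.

251.87

Strategy I: R₀ = 0.44×0 + 0.22×706 + 0.11×231 + 0.05×892 + 0.02×843 = 242.1900
Strategy II: R₀ = 0.37×0 + 0.14×0 + 0.06×438 + 0.02×572 + 0.01×765 = 45.3700
Strategy III: R₀ = 0.42×134 + 0.18×650 + 0.08×718 + 0.04×413 + 0.01×463 = 251.8700
Highest R₀: strategy III with 251.8700.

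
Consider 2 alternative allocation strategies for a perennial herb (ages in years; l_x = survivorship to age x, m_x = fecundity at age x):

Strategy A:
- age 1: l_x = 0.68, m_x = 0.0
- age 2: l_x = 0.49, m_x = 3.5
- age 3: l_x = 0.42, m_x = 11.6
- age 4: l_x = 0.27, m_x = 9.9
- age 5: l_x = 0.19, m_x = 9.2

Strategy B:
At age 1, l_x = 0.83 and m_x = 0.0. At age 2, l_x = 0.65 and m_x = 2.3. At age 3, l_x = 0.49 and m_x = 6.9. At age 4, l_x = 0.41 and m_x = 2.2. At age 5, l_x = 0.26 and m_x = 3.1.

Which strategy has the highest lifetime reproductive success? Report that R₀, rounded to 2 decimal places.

11.01

Strategy A: R₀ = 0.68×0.0 + 0.49×3.5 + 0.42×11.6 + 0.27×9.9 + 0.19×9.2 = 11.0080
Strategy B: R₀ = 0.83×0.0 + 0.65×2.3 + 0.49×6.9 + 0.41×2.2 + 0.26×3.1 = 6.5840
Highest R₀: strategy A with 11.0080.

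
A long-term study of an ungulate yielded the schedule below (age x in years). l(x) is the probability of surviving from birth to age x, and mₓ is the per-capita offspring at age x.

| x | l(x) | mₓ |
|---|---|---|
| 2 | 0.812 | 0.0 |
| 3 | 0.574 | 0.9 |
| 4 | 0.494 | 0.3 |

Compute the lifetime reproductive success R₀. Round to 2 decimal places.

R₀ = Σ l(x) mₓ:
  age 2: 0.812 × 0.0 = 0.0000
  age 3: 0.574 × 0.9 = 0.5166
  age 4: 0.494 × 0.3 = 0.1482
R₀ = 0.0000 + 0.5166 + 0.1482 = 0.6648

0.66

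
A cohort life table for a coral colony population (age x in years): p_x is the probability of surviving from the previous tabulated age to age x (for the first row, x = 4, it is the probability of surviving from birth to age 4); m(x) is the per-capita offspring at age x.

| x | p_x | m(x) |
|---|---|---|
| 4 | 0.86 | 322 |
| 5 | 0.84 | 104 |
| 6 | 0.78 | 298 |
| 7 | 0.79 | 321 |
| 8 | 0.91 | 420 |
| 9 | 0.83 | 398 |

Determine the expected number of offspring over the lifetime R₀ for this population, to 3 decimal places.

Survivorship from birth: l_x = p_4·p_5·…·p_x.
  l_4 = 0.86000
  l_5 = 0.72240
  l_6 = 0.56347
  l_7 = 0.44514
  l_8 = 0.40508
  l_9 = 0.33622
R₀ = Σ l_x m(x):
  age 4: 0.86000 × 322 = 276.9200
  age 5: 0.72240 × 104 = 75.1296
  age 6: 0.56347 × 298 = 167.9141
  age 7: 0.44514 × 321 = 142.8899
  age 8: 0.40508 × 420 = 170.1336
  age 9: 0.33622 × 398 = 133.8156
R₀ = 276.9200 + 75.1296 + 167.9141 + 142.8899 + 170.1336 + 133.8156 = 966.8028

966.803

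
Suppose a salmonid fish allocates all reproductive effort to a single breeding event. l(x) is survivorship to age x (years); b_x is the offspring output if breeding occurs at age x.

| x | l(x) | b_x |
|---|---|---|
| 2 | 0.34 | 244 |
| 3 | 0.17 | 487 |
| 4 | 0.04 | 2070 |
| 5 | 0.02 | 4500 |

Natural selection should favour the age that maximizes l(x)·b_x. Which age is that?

Expected offspring if breeding at age x = l(x) × b_x:
  age 2: 0.34 × 244 = 82.960
  age 3: 0.17 × 487 = 82.790
  age 4: 0.04 × 2070 = 82.800
  age 5: 0.02 × 4500 = 90.000
Maximum at age 5 (90.000).

5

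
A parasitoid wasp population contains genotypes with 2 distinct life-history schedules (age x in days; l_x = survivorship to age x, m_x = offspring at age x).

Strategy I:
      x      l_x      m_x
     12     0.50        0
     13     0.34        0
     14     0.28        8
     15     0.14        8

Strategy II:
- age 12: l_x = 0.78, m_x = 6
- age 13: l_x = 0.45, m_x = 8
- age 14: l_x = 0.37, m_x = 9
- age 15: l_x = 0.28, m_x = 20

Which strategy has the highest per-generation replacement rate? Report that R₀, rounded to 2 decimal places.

Strategy I: R₀ = 0.50×0 + 0.34×0 + 0.28×8 + 0.14×8 = 3.3600
Strategy II: R₀ = 0.78×6 + 0.45×8 + 0.37×9 + 0.28×20 = 17.2100
Highest R₀: strategy II with 17.2100.

17.21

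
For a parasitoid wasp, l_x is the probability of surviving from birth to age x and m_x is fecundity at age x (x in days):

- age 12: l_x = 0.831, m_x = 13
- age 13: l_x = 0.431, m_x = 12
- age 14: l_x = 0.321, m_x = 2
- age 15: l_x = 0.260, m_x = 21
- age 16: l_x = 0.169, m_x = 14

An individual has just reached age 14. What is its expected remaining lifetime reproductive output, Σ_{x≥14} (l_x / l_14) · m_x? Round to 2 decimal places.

l_14 = 0.321. Conditional survival from age 14 to x is l_x / l_14.
  x=14: (0.321/0.321) × 2 = 2.0000
  x=15: (0.260/0.321) × 21 = 17.0093
  x=16: (0.169/0.321) × 14 = 7.3707
Sum = 2.0000 + 17.0093 + 7.3707 = 26.3801

26.38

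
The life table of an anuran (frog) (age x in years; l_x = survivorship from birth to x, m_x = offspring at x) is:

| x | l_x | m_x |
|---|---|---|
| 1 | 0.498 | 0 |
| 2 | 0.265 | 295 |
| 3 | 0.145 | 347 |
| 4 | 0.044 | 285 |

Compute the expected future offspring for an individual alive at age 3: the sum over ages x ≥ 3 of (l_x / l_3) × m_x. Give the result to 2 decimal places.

433.48

l_3 = 0.145. Conditional survival from age 3 to x is l_x / l_3.
  x=3: (0.145/0.145) × 347 = 347.0000
  x=4: (0.044/0.145) × 285 = 86.4828
Sum = 347.0000 + 86.4828 = 433.4828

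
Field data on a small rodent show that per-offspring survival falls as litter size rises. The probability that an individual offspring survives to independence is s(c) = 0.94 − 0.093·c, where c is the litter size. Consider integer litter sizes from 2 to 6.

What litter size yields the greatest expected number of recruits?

Expected recruits = c × s(c):
  c=2: 2 × 0.754 = 1.508
  c=3: 3 × 0.661 = 1.983
  c=4: 4 × 0.568 = 2.272
  c=5: 5 × 0.475 = 2.375
  c=6: 6 × 0.382 = 2.292
Maximum at c = 5 (2.375 recruits).

5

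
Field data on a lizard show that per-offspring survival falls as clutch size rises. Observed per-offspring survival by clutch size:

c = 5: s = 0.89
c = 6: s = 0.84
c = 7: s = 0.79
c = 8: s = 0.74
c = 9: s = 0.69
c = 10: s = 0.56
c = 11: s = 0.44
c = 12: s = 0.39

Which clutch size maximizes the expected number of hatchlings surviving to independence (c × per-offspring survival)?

Expected hatchlings surviving to independence = c × s(c):
  c=5: 5 × 0.89 = 4.450
  c=6: 6 × 0.84 = 5.040
  c=7: 7 × 0.79 = 5.530
  c=8: 8 × 0.74 = 5.920
  c=9: 9 × 0.69 = 6.210
  c=10: 10 × 0.56 = 5.600
  c=11: 11 × 0.44 = 4.840
  c=12: 12 × 0.39 = 4.680
Maximum at c = 9 (6.210 hatchlings surviving to independence).

9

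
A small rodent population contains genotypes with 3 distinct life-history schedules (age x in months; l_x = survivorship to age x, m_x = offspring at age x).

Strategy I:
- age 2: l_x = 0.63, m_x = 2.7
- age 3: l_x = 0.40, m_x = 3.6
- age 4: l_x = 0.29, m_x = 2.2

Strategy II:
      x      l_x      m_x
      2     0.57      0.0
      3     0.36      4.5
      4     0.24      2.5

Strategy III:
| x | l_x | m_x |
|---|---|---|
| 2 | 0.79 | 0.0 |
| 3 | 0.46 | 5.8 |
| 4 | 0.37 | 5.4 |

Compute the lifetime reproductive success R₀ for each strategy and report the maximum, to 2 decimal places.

Strategy I: R₀ = 0.63×2.7 + 0.40×3.6 + 0.29×2.2 = 3.7790
Strategy II: R₀ = 0.57×0.0 + 0.36×4.5 + 0.24×2.5 = 2.2200
Strategy III: R₀ = 0.79×0.0 + 0.46×5.8 + 0.37×5.4 = 4.6660
Highest R₀: strategy III with 4.6660.

4.67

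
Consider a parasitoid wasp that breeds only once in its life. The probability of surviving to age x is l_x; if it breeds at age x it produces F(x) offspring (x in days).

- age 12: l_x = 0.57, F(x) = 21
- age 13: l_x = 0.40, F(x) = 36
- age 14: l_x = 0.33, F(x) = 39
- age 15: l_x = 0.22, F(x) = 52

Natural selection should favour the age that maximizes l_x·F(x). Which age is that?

Expected offspring if breeding at age x = l_x × F(x):
  age 12: 0.57 × 21 = 11.970
  age 13: 0.40 × 36 = 14.400
  age 14: 0.33 × 39 = 12.870
  age 15: 0.22 × 52 = 11.440
Maximum at age 13 (14.400).

13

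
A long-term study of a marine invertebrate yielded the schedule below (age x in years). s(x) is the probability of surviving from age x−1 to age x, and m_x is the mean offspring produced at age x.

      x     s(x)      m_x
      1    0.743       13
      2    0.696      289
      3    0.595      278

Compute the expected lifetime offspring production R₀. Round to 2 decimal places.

Survivorship from birth: l_x = s_1·s_2·…·s_x.
  l_1 = 0.74300
  l_2 = 0.51713
  l_3 = 0.30769
R₀ = Σ l_x m_x:
  age 1: 0.74300 × 13 = 9.6590
  age 2: 0.51713 × 289 = 149.4506
  age 3: 0.30769 × 278 = 85.5378
R₀ = 9.6590 + 149.4506 + 85.5378 = 244.6474

244.65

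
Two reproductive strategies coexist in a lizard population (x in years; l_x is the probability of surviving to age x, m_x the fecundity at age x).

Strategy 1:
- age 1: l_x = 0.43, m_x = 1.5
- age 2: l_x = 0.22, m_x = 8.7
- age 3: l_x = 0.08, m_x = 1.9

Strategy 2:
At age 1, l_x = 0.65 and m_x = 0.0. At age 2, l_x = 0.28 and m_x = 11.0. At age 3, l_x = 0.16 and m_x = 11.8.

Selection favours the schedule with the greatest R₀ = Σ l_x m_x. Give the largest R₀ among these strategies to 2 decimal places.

4.97

Strategy 1: R₀ = 0.43×1.5 + 0.22×8.7 + 0.08×1.9 = 2.7110
Strategy 2: R₀ = 0.65×0.0 + 0.28×11.0 + 0.16×11.8 = 4.9680
Highest R₀: strategy 2 with 4.9680.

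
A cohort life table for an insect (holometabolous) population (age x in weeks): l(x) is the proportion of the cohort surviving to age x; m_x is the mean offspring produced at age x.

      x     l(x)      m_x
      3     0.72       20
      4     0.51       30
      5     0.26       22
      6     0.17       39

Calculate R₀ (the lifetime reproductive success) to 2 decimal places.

42.05

R₀ = Σ l(x) m_x:
  age 3: 0.72 × 20 = 14.4000
  age 4: 0.51 × 30 = 15.3000
  age 5: 0.26 × 22 = 5.7200
  age 6: 0.17 × 39 = 6.6300
R₀ = 14.4000 + 15.3000 + 5.7200 + 6.6300 = 42.0500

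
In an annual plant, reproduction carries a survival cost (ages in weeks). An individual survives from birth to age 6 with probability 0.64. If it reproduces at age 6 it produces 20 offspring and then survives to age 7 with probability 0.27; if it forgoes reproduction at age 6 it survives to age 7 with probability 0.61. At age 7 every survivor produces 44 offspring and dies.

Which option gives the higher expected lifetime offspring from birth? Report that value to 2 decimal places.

20.40

breed at age 6: R₀ = 0.64 × (20 + 0.27 × 44) = 0.64 × 31.8800 = 20.4032
delay to age 7: R₀ = 0.64 × (0.61 × 44) = 0.64 × 26.8400 = 17.1776
Higher: breed at age 6 (20.4032).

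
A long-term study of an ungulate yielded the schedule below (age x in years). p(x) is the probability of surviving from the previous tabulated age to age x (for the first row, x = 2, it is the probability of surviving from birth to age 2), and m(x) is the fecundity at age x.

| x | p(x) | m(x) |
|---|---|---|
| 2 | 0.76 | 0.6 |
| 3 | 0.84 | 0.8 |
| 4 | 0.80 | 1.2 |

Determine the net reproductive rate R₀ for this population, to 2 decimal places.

1.58

Survivorship from birth: l_x = p_2·p_3·…·p_x.
  l_2 = 0.76000
  l_3 = 0.63840
  l_4 = 0.51072
R₀ = Σ l_x m(x):
  age 2: 0.76000 × 0.6 = 0.4560
  age 3: 0.63840 × 0.8 = 0.5107
  age 4: 0.51072 × 1.2 = 0.6129
R₀ = 0.4560 + 0.5107 + 0.6129 = 1.5796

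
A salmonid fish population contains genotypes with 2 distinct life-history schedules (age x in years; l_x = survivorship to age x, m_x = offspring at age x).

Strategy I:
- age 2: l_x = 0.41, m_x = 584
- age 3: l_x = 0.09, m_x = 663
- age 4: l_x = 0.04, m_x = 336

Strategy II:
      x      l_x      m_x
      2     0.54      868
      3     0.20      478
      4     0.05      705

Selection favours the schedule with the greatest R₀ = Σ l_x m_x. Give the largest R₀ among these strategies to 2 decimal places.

599.57

Strategy I: R₀ = 0.41×584 + 0.09×663 + 0.04×336 = 312.5500
Strategy II: R₀ = 0.54×868 + 0.20×478 + 0.05×705 = 599.5700
Highest R₀: strategy II with 599.5700.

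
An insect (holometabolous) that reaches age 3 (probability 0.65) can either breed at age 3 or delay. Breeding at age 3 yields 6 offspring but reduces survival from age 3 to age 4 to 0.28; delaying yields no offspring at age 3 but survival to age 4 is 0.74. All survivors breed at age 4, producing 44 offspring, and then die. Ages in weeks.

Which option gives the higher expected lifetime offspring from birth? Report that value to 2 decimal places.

21.16

breed at age 3: R₀ = 0.65 × (6 + 0.28 × 44) = 0.65 × 18.3200 = 11.9080
delay to age 4: R₀ = 0.65 × (0.74 × 44) = 0.65 × 32.5600 = 21.1640
Higher: delay to age 4 (21.1640).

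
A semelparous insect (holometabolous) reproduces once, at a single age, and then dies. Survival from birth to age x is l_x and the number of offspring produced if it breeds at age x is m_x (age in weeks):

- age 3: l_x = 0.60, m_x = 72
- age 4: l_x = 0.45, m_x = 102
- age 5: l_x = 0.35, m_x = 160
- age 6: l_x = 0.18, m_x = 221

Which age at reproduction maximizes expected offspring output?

Expected offspring if breeding at age x = l_x × m_x:
  age 3: 0.60 × 72 = 43.200
  age 4: 0.45 × 102 = 45.900
  age 5: 0.35 × 160 = 56.000
  age 6: 0.18 × 221 = 39.780
Maximum at age 5 (56.000).

5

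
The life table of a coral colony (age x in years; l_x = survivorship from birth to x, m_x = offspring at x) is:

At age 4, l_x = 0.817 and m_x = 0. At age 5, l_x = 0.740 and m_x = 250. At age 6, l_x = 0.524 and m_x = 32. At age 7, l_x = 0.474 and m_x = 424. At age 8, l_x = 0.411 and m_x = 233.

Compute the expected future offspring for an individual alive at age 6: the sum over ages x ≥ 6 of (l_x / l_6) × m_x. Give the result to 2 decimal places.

598.30

l_6 = 0.524. Conditional survival from age 6 to x is l_x / l_6.
  x=6: (0.524/0.524) × 32 = 32.0000
  x=7: (0.474/0.524) × 424 = 383.5420
  x=8: (0.411/0.524) × 233 = 182.7538
Sum = 32.0000 + 383.5420 + 182.7538 = 598.2958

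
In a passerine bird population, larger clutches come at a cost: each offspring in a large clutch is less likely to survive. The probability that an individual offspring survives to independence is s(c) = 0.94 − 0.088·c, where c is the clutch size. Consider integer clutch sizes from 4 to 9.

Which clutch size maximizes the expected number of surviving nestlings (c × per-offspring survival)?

Expected surviving nestlings = c × s(c):
  c=4: 4 × 0.588 = 2.352
  c=5: 5 × 0.500 = 2.500
  c=6: 6 × 0.412 = 2.472
  c=7: 7 × 0.324 = 2.268
  c=8: 8 × 0.236 = 1.888
  c=9: 9 × 0.148 = 1.332
Maximum at c = 5 (2.500 surviving nestlings).

5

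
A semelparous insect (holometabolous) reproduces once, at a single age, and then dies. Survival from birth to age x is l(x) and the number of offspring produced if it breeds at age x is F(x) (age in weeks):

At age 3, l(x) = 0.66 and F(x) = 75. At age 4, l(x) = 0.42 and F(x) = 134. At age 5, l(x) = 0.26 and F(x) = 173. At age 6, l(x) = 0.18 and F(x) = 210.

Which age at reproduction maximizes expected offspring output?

Expected offspring if breeding at age x = l(x) × F(x):
  age 3: 0.66 × 75 = 49.500
  age 4: 0.42 × 134 = 56.280
  age 5: 0.26 × 173 = 44.980
  age 6: 0.18 × 210 = 37.800
Maximum at age 4 (56.280).

4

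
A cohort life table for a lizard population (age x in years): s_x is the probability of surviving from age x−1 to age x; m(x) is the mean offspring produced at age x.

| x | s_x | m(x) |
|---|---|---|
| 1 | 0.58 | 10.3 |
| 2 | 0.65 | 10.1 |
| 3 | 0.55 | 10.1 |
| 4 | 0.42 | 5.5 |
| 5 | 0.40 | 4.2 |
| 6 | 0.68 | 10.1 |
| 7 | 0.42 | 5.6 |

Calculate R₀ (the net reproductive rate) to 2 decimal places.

Survivorship from birth: l_x = s_1·s_2·…·s_x.
  l_1 = 0.58000
  l_2 = 0.37700
  l_3 = 0.20735
  l_4 = 0.08709
  l_5 = 0.03483
  l_6 = 0.02369
  l_7 = 0.00995
R₀ = Σ l_x m(x):
  age 1: 0.58000 × 10.3 = 5.9740
  age 2: 0.37700 × 10.1 = 3.8077
  age 3: 0.20735 × 10.1 = 2.0942
  age 4: 0.08709 × 5.5 = 0.4790
  age 5: 0.03483 × 4.2 = 0.1463
  age 6: 0.02369 × 10.1 = 0.2393
  age 7: 0.00995 × 5.6 = 0.0557
R₀ = 5.9740 + 3.8077 + 2.0942 + 0.4790 + 0.1463 + 0.2393 + 0.0557 = 12.7962

12.80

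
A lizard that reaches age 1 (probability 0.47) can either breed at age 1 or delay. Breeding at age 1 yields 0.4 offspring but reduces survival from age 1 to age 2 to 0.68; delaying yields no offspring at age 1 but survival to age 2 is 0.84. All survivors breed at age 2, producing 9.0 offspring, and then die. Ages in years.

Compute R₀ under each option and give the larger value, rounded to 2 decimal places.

3.55

breed at age 1: R₀ = 0.47 × (0.4 + 0.68 × 9.0) = 0.47 × 6.5200 = 3.0644
delay to age 2: R₀ = 0.47 × (0.84 × 9.0) = 0.47 × 7.5600 = 3.5532
Higher: delay to age 2 (3.5532).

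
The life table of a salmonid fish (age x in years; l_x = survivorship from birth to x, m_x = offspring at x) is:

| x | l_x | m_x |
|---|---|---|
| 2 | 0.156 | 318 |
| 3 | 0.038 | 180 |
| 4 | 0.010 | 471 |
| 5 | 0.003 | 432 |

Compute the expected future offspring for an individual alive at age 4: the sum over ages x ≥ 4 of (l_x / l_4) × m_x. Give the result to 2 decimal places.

600.60

l_4 = 0.010. Conditional survival from age 4 to x is l_x / l_4.
  x=4: (0.010/0.010) × 471 = 471.0000
  x=5: (0.003/0.010) × 432 = 129.6000
Sum = 471.0000 + 129.6000 = 600.6000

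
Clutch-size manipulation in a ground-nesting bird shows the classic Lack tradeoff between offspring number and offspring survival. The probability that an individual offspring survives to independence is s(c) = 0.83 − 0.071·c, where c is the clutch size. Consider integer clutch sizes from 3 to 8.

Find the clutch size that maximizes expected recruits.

6

Expected recruits = c × s(c):
  c=3: 3 × 0.617 = 1.851
  c=4: 4 × 0.546 = 2.184
  c=5: 5 × 0.475 = 2.375
  c=6: 6 × 0.404 = 2.424
  c=7: 7 × 0.333 = 2.331
  c=8: 8 × 0.262 = 2.096
Maximum at c = 6 (2.424 recruits).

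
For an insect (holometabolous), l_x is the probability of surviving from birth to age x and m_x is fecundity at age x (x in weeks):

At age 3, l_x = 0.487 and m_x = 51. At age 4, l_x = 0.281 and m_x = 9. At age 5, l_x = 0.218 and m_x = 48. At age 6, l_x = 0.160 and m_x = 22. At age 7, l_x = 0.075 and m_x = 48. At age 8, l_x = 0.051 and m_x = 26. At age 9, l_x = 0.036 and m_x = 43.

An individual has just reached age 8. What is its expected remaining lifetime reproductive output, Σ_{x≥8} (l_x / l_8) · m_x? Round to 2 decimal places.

l_8 = 0.051. Conditional survival from age 8 to x is l_x / l_8.
  x=8: (0.051/0.051) × 26 = 26.0000
  x=9: (0.036/0.051) × 43 = 30.3529
Sum = 26.0000 + 30.3529 = 56.3529

56.35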